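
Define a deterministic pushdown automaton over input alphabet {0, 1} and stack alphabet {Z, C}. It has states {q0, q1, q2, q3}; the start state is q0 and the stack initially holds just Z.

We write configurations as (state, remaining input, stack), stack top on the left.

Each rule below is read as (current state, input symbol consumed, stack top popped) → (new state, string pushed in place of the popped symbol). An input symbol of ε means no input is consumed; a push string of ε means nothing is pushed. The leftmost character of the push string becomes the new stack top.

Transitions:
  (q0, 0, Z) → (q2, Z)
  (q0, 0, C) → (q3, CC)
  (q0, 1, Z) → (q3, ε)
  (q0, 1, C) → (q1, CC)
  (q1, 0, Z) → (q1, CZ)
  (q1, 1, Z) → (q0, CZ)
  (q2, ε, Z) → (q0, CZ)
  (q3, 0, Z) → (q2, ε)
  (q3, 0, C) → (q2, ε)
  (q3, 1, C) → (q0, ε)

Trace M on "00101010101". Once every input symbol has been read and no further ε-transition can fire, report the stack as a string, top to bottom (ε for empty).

(q0, 00101010101, Z)
  read 0, top Z: go to q2, push Z → (q2, 0101010101, Z)
  ε-move, top Z: go to q0, push CZ → (q0, 0101010101, CZ)
  read 0, top C: go to q3, push CC → (q3, 101010101, CCZ)
  read 1, top C: go to q0, push ε → (q0, 01010101, CZ)
  read 0, top C: go to q3, push CC → (q3, 1010101, CCZ)
  read 1, top C: go to q0, push ε → (q0, 010101, CZ)
  read 0, top C: go to q3, push CC → (q3, 10101, CCZ)
  read 1, top C: go to q0, push ε → (q0, 0101, CZ)
  read 0, top C: go to q3, push CC → (q3, 101, CCZ)
  read 1, top C: go to q0, push ε → (q0, 01, CZ)
  read 0, top C: go to q3, push CC → (q3, 1, CCZ)
  read 1, top C: go to q0, push ε → (q0, ε, CZ)
All input consumed in state q0 with stack CZ.

CZ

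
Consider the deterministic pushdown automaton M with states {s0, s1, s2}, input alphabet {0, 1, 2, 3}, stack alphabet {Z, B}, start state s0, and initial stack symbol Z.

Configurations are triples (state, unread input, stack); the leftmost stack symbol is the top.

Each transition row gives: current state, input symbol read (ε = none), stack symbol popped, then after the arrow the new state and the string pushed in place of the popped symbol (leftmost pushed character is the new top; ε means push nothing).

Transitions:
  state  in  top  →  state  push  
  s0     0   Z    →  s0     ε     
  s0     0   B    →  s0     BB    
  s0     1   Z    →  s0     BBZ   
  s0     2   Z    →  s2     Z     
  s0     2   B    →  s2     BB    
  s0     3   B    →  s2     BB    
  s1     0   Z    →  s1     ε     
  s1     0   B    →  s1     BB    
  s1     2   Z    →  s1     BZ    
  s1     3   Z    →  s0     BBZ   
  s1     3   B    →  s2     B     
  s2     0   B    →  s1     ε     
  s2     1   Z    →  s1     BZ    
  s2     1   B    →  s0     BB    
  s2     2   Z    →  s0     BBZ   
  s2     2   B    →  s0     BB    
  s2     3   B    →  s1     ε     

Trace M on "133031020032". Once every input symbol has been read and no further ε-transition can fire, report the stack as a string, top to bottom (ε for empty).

(s0, 133031020032, Z)
  read 1, top Z: go to s0, push BBZ → (s0, 33031020032, BBZ)
  read 3, top B: go to s2, push BB → (s2, 3031020032, BBBZ)
  read 3, top B: go to s1, push ε → (s1, 031020032, BBZ)
  read 0, top B: go to s1, push BB → (s1, 31020032, BBBZ)
  read 3, top B: go to s2, push B → (s2, 1020032, BBBZ)
  read 1, top B: go to s0, push BB → (s0, 020032, BBBBZ)
  read 0, top B: go to s0, push BB → (s0, 20032, BBBBBZ)
  read 2, top B: go to s2, push BB → (s2, 0032, BBBBBBZ)
  read 0, top B: go to s1, push ε → (s1, 032, BBBBBZ)
  read 0, top B: go to s1, push BB → (s1, 32, BBBBBBZ)
  read 3, top B: go to s2, push B → (s2, 2, BBBBBBZ)
  read 2, top B: go to s0, push BB → (s0, ε, BBBBBBBZ)
All input consumed in state s0 with stack BBBBBBBZ.

BBBBBBBZ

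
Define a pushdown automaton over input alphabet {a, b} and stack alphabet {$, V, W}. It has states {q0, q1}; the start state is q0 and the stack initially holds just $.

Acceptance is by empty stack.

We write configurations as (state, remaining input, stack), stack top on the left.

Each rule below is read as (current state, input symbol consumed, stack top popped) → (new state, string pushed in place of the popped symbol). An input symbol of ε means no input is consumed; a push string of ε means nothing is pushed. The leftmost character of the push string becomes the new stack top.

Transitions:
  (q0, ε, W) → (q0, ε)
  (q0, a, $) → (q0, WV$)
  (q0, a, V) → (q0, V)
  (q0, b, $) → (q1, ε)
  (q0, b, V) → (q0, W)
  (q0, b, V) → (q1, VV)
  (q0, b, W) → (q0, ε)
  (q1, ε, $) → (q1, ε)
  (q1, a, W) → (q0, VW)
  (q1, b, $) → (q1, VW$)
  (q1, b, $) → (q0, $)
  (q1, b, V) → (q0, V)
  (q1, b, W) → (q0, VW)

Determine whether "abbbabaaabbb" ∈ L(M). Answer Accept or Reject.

One accepting computation: (q0, abbbabaaabbb, $) ⊢ (q0, bbbabaaabbb, WV$) ⊢ (q0, bbabaaabbb, V$) ⊢ (q0, babaaabbb, W$) ⊢ (q0, abaaabbb, $) ⊢ (q0, baaabbb, WV$) ⊢ (q0, aaabbb, V$) ⊢ (q0, aabbb, V$) ⊢ (q0, abbb, V$) ⊢ (q0, bbb, V$) ⊢ (q0, bb, W$) ⊢ (q0, b, $) ⊢ (q1, ε, ε)
All input consumed and the stack is empty.

Accept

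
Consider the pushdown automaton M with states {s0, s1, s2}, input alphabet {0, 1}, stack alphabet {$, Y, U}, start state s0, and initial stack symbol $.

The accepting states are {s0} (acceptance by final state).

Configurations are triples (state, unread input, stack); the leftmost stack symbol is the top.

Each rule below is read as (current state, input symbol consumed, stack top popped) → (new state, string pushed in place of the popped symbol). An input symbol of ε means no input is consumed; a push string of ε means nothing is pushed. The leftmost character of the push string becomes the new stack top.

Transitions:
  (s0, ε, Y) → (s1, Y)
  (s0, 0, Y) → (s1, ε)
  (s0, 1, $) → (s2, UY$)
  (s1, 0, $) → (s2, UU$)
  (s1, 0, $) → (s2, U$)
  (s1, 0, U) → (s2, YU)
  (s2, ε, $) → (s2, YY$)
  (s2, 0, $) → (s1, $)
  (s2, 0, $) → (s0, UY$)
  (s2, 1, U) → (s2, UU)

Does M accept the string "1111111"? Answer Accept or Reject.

Reject

No computation consumes all input and reaches a final state.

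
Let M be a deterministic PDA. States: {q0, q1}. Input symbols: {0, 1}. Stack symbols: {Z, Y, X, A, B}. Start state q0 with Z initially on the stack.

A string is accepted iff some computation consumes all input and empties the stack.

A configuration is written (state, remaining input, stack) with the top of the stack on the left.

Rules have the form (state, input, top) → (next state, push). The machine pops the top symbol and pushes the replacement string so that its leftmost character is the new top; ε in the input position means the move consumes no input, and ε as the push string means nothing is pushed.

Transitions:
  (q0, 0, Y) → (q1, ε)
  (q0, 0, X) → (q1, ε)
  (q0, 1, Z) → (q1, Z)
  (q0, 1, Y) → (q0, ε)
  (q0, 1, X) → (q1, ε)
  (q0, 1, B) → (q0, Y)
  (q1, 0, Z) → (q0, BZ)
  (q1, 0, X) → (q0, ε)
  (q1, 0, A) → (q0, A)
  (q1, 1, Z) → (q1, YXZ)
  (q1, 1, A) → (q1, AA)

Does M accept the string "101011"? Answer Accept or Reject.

Reject

(q0, 101011, Z)
  read 1, top Z: go to q1, push Z → (q1, 01011, Z)
  read 0, top Z: go to q0, push BZ → (q0, 1011, BZ)
  read 1, top B: go to q0, push Y → (q0, 011, YZ)
  read 0, top Y: go to q1, push ε → (q1, 11, Z)
  read 1, top Z: go to q1, push YXZ → (q1, 1, YXZ)
No transition applies at (q1, 1, YXZ); input not fully consumed.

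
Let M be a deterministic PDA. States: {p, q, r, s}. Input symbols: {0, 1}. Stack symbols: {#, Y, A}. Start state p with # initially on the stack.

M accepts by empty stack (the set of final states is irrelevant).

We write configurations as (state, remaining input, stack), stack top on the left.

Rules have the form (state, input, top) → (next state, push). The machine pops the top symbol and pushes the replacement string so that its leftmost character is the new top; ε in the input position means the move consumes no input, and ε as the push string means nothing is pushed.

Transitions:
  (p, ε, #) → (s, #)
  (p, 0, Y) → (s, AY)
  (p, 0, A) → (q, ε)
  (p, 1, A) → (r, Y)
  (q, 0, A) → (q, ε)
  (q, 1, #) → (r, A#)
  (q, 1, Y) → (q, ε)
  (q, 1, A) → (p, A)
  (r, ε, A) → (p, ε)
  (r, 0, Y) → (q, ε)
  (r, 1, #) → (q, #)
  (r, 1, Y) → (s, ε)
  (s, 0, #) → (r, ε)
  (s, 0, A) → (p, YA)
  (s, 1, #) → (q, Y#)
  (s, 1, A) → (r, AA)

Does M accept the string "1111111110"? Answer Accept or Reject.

Accept

(p, 1111111110, #)
  ε-move, top #: go to s, push # → (s, 1111111110, #)
  read 1, top #: go to q, push Y# → (q, 111111110, Y#)
  read 1, top Y: go to q, push ε → (q, 11111110, #)
  read 1, top #: go to r, push A# → (r, 1111110, A#)
  ε-move, top A: go to p, push ε → (p, 1111110, #)
  ε-move, top #: go to s, push # → (s, 1111110, #)
  read 1, top #: go to q, push Y# → (q, 111110, Y#)
  read 1, top Y: go to q, push ε → (q, 11110, #)
  read 1, top #: go to r, push A# → (r, 1110, A#)
  ε-move, top A: go to p, push ε → (p, 1110, #)
  ε-move, top #: go to s, push # → (s, 1110, #)
  read 1, top #: go to q, push Y# → (q, 110, Y#)
  read 1, top Y: go to q, push ε → (q, 10, #)
  read 1, top #: go to r, push A# → (r, 0, A#)
  ε-move, top A: go to p, push ε → (p, 0, #)
  ε-move, top #: go to s, push # → (s, 0, #)
  read 0, top #: go to r, push ε → (r, ε, ε)
All input consumed and the stack is empty.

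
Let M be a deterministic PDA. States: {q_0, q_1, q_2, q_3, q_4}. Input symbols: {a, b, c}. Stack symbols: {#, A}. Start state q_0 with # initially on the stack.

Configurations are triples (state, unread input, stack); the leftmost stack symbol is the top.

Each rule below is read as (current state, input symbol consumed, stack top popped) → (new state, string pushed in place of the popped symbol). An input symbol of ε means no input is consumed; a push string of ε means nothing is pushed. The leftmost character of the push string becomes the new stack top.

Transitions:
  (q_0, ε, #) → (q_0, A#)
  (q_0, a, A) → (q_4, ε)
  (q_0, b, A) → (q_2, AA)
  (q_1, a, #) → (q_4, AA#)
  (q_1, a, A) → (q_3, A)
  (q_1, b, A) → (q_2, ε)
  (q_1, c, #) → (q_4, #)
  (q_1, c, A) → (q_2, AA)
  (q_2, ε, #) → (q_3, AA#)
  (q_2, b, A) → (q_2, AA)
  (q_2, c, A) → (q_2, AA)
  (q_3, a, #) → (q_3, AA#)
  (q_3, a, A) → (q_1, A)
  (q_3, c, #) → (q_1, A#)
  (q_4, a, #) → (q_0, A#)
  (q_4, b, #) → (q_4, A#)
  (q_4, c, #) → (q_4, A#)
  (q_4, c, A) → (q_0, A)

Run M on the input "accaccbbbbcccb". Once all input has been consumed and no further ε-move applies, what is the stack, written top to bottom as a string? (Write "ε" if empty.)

(q_0, accaccbbbbcccb, #)
  ε-move, top #: go to q_0, push A# → (q_0, accaccbbbbcccb, A#)
  read a, top A: go to q_4, push ε → (q_4, ccaccbbbbcccb, #)
  read c, top #: go to q_4, push A# → (q_4, caccbbbbcccb, A#)
  read c, top A: go to q_0, push A → (q_0, accbbbbcccb, A#)
  read a, top A: go to q_4, push ε → (q_4, ccbbbbcccb, #)
  read c, top #: go to q_4, push A# → (q_4, cbbbbcccb, A#)
  read c, top A: go to q_0, push A → (q_0, bbbbcccb, A#)
  read b, top A: go to q_2, push AA → (q_2, bbbcccb, AA#)
  read b, top A: go to q_2, push AA → (q_2, bbcccb, AAA#)
  read b, top A: go to q_2, push AA → (q_2, bcccb, AAAA#)
  read b, top A: go to q_2, push AA → (q_2, cccb, AAAAA#)
  read c, top A: go to q_2, push AA → (q_2, ccb, AAAAAA#)
  read c, top A: go to q_2, push AA → (q_2, cb, AAAAAAA#)
  read c, top A: go to q_2, push AA → (q_2, b, AAAAAAAA#)
  read b, top A: go to q_2, push AA → (q_2, ε, AAAAAAAAA#)
All input consumed in state q_2 with stack AAAAAAAAA#.

AAAAAAAAA#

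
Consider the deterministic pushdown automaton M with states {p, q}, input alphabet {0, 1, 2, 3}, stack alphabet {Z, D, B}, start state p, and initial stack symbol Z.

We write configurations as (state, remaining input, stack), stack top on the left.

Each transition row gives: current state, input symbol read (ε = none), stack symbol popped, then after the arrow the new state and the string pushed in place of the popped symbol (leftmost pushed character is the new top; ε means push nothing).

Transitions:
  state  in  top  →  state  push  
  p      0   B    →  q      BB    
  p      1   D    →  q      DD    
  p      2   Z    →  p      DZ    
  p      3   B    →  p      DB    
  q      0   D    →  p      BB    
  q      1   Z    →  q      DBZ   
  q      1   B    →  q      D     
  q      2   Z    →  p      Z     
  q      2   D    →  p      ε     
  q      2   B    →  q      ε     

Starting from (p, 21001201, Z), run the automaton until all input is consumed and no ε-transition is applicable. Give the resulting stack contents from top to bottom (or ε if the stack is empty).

(p, 21001201, Z)
  read 2, top Z: go to p, push DZ → (p, 1001201, DZ)
  read 1, top D: go to q, push DD → (q, 001201, DDZ)
  read 0, top D: go to p, push BB → (p, 01201, BBDZ)
  read 0, top B: go to q, push BB → (q, 1201, BBBDZ)
  read 1, top B: go to q, push D → (q, 201, DBBDZ)
  read 2, top D: go to p, push ε → (p, 01, BBDZ)
  read 0, top B: go to q, push BB → (q, 1, BBBDZ)
  read 1, top B: go to q, push D → (q, ε, DBBDZ)
All input consumed in state q with stack DBBDZ.

DBBDZ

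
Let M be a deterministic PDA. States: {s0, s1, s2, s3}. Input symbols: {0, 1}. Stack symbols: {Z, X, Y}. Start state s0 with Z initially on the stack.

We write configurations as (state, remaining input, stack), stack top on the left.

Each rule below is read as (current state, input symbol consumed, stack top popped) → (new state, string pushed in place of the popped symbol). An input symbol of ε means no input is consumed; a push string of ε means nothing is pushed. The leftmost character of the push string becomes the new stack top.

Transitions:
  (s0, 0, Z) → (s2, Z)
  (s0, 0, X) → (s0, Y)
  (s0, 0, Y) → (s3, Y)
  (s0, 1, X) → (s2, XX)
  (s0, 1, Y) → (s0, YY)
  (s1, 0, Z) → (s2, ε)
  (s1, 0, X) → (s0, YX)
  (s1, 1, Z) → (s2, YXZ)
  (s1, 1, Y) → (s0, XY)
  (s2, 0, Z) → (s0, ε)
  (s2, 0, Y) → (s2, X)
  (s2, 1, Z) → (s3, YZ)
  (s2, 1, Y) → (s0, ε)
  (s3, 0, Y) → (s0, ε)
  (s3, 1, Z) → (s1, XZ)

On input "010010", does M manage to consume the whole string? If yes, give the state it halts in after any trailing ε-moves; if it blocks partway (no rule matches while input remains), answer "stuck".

(s0, 010010, Z)
  read 0, top Z: go to s2, push Z → (s2, 10010, Z)
  read 1, top Z: go to s3, push YZ → (s3, 0010, YZ)
  read 0, top Y: go to s0, push ε → (s0, 010, Z)
  read 0, top Z: go to s2, push Z → (s2, 10, Z)
  read 1, top Z: go to s3, push YZ → (s3, 0, YZ)
  read 0, top Y: go to s0, push ε → (s0, ε, Z)
All input consumed; M is in state s0.

s0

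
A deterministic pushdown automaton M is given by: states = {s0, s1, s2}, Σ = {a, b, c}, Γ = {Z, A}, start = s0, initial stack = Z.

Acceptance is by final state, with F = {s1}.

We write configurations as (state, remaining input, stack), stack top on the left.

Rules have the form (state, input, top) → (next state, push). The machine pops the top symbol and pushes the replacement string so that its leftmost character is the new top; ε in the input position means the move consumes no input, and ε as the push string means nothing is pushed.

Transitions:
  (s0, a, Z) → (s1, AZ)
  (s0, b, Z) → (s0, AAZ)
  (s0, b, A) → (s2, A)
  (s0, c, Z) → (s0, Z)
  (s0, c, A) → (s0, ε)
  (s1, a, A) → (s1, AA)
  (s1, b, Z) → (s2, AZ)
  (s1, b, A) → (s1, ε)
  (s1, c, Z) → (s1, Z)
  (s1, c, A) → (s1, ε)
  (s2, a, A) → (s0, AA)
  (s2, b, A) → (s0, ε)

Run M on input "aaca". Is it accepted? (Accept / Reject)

Accept

(s0, aaca, Z)
  read a, top Z: go to s1, push AZ → (s1, aca, AZ)
  read a, top A: go to s1, push AA → (s1, ca, AAZ)
  read c, top A: go to s1, push ε → (s1, a, AZ)
  read a, top A: go to s1, push AA → (s1, ε, AAZ)
All input consumed; state s1 ∈ F.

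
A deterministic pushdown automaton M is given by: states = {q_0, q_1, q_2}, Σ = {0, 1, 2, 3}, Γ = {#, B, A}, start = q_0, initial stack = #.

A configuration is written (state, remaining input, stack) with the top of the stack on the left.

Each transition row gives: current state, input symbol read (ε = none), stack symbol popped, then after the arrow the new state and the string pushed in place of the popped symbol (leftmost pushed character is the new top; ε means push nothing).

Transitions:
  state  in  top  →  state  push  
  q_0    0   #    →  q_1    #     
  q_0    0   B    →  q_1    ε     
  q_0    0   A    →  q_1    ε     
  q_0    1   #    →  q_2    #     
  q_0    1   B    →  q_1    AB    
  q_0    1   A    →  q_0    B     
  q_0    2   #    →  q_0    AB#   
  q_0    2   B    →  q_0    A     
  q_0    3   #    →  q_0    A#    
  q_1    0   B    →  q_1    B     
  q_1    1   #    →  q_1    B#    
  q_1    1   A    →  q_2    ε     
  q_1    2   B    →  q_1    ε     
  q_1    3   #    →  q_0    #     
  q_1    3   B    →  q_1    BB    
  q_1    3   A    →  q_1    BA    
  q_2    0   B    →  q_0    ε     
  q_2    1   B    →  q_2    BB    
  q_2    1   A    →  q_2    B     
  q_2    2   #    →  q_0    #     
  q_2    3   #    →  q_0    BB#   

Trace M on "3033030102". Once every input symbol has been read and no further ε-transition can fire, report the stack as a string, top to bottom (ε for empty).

#

(q_0, 3033030102, #)
  read 3, top #: go to q_0, push A# → (q_0, 033030102, A#)
  read 0, top A: go to q_1, push ε → (q_1, 33030102, #)
  read 3, top #: go to q_0, push # → (q_0, 3030102, #)
  read 3, top #: go to q_0, push A# → (q_0, 030102, A#)
  read 0, top A: go to q_1, push ε → (q_1, 30102, #)
  read 3, top #: go to q_0, push # → (q_0, 0102, #)
  read 0, top #: go to q_1, push # → (q_1, 102, #)
  read 1, top #: go to q_1, push B# → (q_1, 02, B#)
  read 0, top B: go to q_1, push B → (q_1, 2, B#)
  read 2, top B: go to q_1, push ε → (q_1, ε, #)
All input consumed in state q_1 with stack #.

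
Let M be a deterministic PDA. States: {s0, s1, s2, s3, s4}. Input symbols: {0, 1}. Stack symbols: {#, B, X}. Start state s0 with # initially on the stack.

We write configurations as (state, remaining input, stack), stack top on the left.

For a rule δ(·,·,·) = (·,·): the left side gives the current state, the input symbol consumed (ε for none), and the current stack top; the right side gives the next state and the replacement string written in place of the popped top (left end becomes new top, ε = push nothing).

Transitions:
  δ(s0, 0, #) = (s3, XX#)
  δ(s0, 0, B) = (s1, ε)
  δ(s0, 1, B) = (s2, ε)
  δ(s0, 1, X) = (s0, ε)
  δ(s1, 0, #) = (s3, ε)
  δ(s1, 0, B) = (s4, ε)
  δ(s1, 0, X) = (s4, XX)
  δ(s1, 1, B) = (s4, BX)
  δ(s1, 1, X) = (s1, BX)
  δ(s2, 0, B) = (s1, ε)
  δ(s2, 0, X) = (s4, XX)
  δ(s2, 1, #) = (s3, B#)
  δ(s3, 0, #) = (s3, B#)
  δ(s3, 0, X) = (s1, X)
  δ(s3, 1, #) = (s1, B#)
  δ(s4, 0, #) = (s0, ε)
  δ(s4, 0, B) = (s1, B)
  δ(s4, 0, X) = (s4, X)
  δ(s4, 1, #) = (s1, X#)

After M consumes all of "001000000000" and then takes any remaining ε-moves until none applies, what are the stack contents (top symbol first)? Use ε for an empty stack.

XX#

(s0, 001000000000, #) ⊢ (s3, 01000000000, XX#) ⊢ (s1, 1000000000, XX#) ⊢ (s1, 000000000, BXX#) ⊢ (s4, 00000000, XX#) ⊢ (s4, 0000000, XX#) ⊢ (s4, 000000, XX#) ⊢ (s4, 00000, XX#) ⊢ (s4, 0000, XX#) ⊢ (s4, 000, XX#) ⊢ (s4, 00, XX#) ⊢ (s4, 0, XX#) ⊢ (s4, ε, XX#)
All input consumed in state s4 with stack XX#.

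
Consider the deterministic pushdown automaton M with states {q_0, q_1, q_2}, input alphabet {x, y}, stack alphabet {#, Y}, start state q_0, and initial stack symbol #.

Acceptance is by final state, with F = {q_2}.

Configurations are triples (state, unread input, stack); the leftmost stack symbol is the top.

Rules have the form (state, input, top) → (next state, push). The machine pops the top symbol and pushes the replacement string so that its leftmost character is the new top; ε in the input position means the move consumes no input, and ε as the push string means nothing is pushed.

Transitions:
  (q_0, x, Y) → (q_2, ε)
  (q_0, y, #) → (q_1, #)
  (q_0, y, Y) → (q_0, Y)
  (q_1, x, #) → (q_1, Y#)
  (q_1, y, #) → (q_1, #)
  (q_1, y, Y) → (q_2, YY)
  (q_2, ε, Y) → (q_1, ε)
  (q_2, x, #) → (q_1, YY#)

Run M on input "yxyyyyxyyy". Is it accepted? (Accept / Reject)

Reject

(q_0, yxyyyyxyyy, #) ⊢ (q_1, xyyyyxyyy, #) ⊢ (q_1, yyyyxyyy, Y#) ⊢ (q_2, yyyxyyy, YY#) ⊢ (q_1, yyyxyyy, Y#) ⊢ (q_2, yyxyyy, YY#) ⊢ (q_1, yyxyyy, Y#) ⊢ (q_2, yxyyy, YY#) ⊢ (q_1, yxyyy, Y#) ⊢ (q_2, xyyy, YY#) ⊢ (q_1, xyyy, Y#)
No transition applies at (q_1, xyyy, Y#); input not fully consumed.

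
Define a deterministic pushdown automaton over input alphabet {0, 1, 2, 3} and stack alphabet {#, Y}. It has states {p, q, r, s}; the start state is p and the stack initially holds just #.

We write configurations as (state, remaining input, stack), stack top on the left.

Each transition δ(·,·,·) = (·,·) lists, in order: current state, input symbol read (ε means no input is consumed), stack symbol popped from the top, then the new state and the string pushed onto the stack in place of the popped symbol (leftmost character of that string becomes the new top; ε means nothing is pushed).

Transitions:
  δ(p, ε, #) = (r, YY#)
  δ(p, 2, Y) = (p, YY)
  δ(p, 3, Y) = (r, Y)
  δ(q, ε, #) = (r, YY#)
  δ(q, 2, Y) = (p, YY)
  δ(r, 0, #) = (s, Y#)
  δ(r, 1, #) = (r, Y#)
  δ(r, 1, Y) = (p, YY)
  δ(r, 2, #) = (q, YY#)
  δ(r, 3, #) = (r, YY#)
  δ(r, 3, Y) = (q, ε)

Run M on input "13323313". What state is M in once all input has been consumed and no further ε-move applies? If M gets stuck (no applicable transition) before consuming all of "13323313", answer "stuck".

(p, 13323313, #)
  ε-move, top #: go to r, push YY# → (r, 13323313, YY#)
  read 1, top Y: go to p, push YY → (p, 3323313, YYY#)
  read 3, top Y: go to r, push Y → (r, 323313, YYY#)
  read 3, top Y: go to q, push ε → (q, 23313, YY#)
  read 2, top Y: go to p, push YY → (p, 3313, YYY#)
  read 3, top Y: go to r, push Y → (r, 313, YYY#)
  read 3, top Y: go to q, push ε → (q, 13, YY#)
No transition for (q, 1, top Y); M blocks with input 13 remaining.

stuck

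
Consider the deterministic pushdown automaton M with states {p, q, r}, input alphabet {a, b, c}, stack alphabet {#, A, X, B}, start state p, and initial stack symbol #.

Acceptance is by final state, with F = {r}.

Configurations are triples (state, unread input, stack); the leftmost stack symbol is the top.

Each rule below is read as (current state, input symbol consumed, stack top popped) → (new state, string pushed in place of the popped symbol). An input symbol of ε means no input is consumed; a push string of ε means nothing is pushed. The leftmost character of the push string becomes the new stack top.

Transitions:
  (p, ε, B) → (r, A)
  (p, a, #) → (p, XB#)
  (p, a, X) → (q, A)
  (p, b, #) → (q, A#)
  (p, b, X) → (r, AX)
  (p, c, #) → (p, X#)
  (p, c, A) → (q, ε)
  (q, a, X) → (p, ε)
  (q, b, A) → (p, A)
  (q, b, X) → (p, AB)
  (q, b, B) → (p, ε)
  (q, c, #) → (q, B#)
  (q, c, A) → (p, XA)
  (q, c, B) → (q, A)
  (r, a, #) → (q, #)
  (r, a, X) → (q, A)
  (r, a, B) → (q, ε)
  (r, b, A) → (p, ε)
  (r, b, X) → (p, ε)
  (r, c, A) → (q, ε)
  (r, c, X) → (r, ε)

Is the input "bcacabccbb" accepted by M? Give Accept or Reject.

(p, bcacabccbb, #) ⊢ (q, cacabccbb, A#) ⊢ (p, acabccbb, XA#) ⊢ (q, cabccbb, AA#) ⊢ (p, abccbb, XAA#) ⊢ (q, bccbb, AAA#) ⊢ (p, ccbb, AAA#) ⊢ (q, cbb, AA#) ⊢ (p, bb, XAA#) ⊢ (r, b, AXAA#) ⊢ (p, ε, XAA#)
All input consumed; state p ∉ F and no further ε-move applies.

Reject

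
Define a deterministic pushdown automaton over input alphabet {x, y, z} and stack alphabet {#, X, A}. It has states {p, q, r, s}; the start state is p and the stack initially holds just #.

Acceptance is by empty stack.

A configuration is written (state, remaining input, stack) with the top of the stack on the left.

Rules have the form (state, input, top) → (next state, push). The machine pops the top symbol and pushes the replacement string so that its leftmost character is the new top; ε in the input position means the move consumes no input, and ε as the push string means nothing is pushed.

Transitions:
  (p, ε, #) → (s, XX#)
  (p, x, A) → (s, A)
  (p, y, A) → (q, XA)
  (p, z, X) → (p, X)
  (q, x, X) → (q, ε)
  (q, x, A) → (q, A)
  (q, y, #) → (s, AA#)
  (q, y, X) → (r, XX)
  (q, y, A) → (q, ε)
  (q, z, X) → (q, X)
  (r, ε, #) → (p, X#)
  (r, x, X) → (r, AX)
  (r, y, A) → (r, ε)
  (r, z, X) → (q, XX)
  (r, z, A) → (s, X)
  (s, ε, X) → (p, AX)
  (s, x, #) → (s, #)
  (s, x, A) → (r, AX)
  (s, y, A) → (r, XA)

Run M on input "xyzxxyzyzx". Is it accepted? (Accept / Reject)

Reject

(p, xyzxxyzyzx, #)
  ε-move, top #: go to s, push XX# → (s, xyzxxyzyzx, XX#)
  ε-move, top X: go to p, push AX → (p, xyzxxyzyzx, AXX#)
  read x, top A: go to s, push A → (s, yzxxyzyzx, AXX#)
  read y, top A: go to r, push XA → (r, zxxyzyzx, XAXX#)
  read z, top X: go to q, push XX → (q, xxyzyzx, XXAXX#)
  read x, top X: go to q, push ε → (q, xyzyzx, XAXX#)
  read x, top X: go to q, push ε → (q, yzyzx, AXX#)
  read y, top A: go to q, push ε → (q, zyzx, XX#)
  read z, top X: go to q, push X → (q, yzx, XX#)
  read y, top X: go to r, push XX → (r, zx, XXX#)
  read z, top X: go to q, push XX → (q, x, XXXX#)
  read x, top X: go to q, push ε → (q, ε, XXX#)
All input consumed; stack is XXX#, not empty, and no further ε-move applies.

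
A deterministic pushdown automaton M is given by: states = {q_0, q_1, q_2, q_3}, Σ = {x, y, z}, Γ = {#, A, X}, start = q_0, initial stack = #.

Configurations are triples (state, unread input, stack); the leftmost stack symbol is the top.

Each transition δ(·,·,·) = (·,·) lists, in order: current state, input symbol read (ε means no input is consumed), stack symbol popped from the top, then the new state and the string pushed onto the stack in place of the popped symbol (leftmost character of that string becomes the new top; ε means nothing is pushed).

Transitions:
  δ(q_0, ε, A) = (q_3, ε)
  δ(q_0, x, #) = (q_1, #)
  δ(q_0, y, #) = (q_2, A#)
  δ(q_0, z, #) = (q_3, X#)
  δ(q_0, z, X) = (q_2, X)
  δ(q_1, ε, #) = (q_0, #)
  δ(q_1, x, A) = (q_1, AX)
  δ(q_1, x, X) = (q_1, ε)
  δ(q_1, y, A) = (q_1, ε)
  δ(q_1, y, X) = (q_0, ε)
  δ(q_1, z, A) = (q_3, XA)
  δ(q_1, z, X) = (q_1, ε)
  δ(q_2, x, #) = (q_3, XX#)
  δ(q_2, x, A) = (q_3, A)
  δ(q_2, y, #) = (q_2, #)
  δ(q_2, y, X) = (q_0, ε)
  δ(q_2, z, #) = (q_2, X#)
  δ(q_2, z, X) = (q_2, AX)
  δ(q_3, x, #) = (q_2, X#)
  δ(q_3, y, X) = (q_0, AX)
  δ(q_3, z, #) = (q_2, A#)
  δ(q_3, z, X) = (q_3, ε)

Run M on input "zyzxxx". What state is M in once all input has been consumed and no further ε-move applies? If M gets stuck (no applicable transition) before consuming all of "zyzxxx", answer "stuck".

stuck

(q_0, zyzxxx, #)
  read z, top #: go to q_3, push X# → (q_3, yzxxx, X#)
  read y, top X: go to q_0, push AX → (q_0, zxxx, AX#)
  ε-move, top A: go to q_3, push ε → (q_3, zxxx, X#)
  read z, top X: go to q_3, push ε → (q_3, xxx, #)
  read x, top #: go to q_2, push X# → (q_2, xx, X#)
No transition for (q_2, x, top X); M blocks with input xx remaining.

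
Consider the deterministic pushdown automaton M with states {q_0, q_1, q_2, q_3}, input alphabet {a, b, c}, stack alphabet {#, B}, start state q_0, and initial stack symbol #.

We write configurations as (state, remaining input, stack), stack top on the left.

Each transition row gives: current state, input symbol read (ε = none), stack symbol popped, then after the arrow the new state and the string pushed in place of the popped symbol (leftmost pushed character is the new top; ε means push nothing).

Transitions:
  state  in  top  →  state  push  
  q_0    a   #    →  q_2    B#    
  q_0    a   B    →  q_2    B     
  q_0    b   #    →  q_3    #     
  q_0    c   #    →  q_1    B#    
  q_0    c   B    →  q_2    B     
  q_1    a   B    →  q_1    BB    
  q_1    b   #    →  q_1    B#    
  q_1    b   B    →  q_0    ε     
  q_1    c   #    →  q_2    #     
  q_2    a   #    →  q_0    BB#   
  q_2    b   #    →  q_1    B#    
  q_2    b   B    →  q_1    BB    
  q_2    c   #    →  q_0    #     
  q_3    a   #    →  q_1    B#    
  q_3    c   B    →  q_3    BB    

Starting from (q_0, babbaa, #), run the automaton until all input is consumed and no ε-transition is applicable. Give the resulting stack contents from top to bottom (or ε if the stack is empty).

(q_0, babbaa, #)
  read b, top #: go to q_3, push # → (q_3, abbaa, #)
  read a, top #: go to q_1, push B# → (q_1, bbaa, B#)
  read b, top B: go to q_0, push ε → (q_0, baa, #)
  read b, top #: go to q_3, push # → (q_3, aa, #)
  read a, top #: go to q_1, push B# → (q_1, a, B#)
  read a, top B: go to q_1, push BB → (q_1, ε, BB#)
All input consumed in state q_1 with stack BB#.

BB#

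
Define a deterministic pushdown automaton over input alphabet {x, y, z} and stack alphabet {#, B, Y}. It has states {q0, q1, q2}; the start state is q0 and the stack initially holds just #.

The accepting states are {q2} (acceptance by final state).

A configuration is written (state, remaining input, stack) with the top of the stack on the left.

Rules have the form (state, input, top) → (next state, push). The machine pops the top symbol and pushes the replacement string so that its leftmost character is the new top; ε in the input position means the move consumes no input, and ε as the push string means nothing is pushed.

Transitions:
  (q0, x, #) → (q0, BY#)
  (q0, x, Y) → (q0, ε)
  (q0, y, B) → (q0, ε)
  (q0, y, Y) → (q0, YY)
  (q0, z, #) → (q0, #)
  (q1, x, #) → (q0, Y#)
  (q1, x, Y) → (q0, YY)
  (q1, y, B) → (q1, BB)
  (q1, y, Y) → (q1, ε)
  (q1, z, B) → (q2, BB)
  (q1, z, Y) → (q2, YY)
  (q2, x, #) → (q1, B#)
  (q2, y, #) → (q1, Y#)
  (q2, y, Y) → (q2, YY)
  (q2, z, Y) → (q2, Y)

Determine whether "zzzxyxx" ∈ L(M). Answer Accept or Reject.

(q0, zzzxyxx, #)
  read z, top #: go to q0, push # → (q0, zzxyxx, #)
  read z, top #: go to q0, push # → (q0, zxyxx, #)
  read z, top #: go to q0, push # → (q0, xyxx, #)
  read x, top #: go to q0, push BY# → (q0, yxx, BY#)
  read y, top B: go to q0, push ε → (q0, xx, Y#)
  read x, top Y: go to q0, push ε → (q0, x, #)
  read x, top #: go to q0, push BY# → (q0, ε, BY#)
All input consumed; state q0 ∉ F and no further ε-move applies.

Reject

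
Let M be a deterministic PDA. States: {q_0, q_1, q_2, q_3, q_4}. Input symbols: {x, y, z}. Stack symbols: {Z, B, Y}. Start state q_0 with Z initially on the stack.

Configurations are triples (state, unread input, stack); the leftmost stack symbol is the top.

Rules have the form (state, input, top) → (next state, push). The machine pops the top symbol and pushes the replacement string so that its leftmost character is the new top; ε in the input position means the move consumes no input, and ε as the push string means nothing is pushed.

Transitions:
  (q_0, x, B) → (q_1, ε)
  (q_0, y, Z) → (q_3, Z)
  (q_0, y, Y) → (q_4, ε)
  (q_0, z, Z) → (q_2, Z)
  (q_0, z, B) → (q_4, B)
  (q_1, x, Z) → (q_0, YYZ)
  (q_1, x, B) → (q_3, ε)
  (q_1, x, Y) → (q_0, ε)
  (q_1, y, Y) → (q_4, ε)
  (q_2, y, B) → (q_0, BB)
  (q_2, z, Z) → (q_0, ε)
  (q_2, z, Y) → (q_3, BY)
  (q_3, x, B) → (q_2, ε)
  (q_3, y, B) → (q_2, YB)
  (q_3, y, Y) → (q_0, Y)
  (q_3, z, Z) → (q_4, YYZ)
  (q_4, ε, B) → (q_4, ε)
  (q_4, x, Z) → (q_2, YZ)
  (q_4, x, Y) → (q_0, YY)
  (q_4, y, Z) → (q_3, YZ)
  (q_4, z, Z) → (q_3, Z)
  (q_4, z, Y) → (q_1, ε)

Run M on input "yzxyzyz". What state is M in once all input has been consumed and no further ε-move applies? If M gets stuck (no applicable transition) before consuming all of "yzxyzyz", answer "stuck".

q_3

(q_0, yzxyzyz, Z)
  read y, top Z: go to q_3, push Z → (q_3, zxyzyz, Z)
  read z, top Z: go to q_4, push YYZ → (q_4, xyzyz, YYZ)
  read x, top Y: go to q_0, push YY → (q_0, yzyz, YYYZ)
  read y, top Y: go to q_4, push ε → (q_4, zyz, YYZ)
  read z, top Y: go to q_1, push ε → (q_1, yz, YZ)
  read y, top Y: go to q_4, push ε → (q_4, z, Z)
  read z, top Z: go to q_3, push Z → (q_3, ε, Z)
All input consumed; M is in state q_3.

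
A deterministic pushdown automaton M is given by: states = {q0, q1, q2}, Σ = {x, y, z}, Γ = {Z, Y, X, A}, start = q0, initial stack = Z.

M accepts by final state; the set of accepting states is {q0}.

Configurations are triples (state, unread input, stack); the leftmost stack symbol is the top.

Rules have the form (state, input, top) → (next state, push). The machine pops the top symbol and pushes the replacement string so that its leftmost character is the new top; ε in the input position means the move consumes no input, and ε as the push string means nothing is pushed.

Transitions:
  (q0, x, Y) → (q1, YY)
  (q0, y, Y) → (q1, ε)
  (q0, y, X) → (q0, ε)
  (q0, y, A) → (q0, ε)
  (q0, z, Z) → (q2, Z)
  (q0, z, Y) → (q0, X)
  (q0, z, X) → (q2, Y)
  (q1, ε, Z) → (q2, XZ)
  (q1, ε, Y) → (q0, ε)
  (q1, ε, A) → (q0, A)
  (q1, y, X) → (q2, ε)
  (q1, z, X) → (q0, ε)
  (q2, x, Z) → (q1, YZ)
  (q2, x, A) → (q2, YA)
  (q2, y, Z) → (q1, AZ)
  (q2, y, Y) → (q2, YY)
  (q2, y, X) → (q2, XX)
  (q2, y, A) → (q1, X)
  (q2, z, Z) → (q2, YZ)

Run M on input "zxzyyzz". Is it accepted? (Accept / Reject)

(q0, zxzyyzz, Z)
  read z, top Z: go to q2, push Z → (q2, xzyyzz, Z)
  read x, top Z: go to q1, push YZ → (q1, zyyzz, YZ)
  ε-move, top Y: go to q0, push ε → (q0, zyyzz, Z)
  read z, top Z: go to q2, push Z → (q2, yyzz, Z)
  read y, top Z: go to q1, push AZ → (q1, yzz, AZ)
  ε-move, top A: go to q0, push A → (q0, yzz, AZ)
  read y, top A: go to q0, push ε → (q0, zz, Z)
  read z, top Z: go to q2, push Z → (q2, z, Z)
  read z, top Z: go to q2, push YZ → (q2, ε, YZ)
All input consumed; state q2 ∉ F and no further ε-move applies.

Reject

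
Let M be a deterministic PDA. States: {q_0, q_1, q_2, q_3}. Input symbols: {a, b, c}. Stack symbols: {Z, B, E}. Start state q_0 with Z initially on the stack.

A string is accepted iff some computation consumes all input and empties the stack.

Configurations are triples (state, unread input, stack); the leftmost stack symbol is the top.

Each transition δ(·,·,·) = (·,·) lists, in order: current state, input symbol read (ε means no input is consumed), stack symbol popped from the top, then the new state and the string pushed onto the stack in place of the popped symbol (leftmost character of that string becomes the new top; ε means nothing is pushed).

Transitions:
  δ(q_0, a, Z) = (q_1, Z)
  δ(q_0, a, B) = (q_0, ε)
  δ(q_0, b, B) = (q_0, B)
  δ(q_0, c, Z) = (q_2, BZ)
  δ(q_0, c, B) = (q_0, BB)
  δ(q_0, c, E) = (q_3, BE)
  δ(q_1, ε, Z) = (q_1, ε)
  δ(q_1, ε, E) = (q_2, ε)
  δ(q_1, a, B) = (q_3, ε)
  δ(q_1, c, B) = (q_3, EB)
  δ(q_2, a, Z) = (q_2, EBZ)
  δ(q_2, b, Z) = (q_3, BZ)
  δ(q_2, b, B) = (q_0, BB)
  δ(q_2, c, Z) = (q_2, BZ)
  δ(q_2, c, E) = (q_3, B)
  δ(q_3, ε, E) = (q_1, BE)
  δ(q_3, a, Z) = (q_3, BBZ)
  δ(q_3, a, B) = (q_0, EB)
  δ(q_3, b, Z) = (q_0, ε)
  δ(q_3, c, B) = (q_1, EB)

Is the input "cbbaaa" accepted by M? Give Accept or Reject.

Accept

(q_0, cbbaaa, Z)
  read c, top Z: go to q_2, push BZ → (q_2, bbaaa, BZ)
  read b, top B: go to q_0, push BB → (q_0, baaa, BBZ)
  read b, top B: go to q_0, push B → (q_0, aaa, BBZ)
  read a, top B: go to q_0, push ε → (q_0, aa, BZ)
  read a, top B: go to q_0, push ε → (q_0, a, Z)
  read a, top Z: go to q_1, push Z → (q_1, ε, Z)
  ε-move, top Z: go to q_1, push ε → (q_1, ε, ε)
All input consumed and the stack is empty.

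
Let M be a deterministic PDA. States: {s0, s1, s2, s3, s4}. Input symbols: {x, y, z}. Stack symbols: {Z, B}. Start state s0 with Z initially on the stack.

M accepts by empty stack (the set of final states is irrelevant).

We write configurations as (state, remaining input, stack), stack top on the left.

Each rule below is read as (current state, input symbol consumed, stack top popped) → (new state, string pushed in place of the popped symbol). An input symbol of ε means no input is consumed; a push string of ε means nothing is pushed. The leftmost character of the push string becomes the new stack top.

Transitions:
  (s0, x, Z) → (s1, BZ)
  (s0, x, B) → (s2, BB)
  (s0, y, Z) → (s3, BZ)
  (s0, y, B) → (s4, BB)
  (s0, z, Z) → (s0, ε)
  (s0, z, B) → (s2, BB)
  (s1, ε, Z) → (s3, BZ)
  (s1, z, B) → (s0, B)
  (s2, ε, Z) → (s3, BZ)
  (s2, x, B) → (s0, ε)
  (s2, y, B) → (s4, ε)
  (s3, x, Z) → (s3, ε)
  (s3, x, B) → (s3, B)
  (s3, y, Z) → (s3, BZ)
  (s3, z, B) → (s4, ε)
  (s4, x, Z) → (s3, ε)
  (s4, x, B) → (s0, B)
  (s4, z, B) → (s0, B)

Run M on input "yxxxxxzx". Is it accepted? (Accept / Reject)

(s0, yxxxxxzx, Z)
  read y, top Z: go to s3, push BZ → (s3, xxxxxzx, BZ)
  read x, top B: go to s3, push B → (s3, xxxxzx, BZ)
  read x, top B: go to s3, push B → (s3, xxxzx, BZ)
  read x, top B: go to s3, push B → (s3, xxzx, BZ)
  read x, top B: go to s3, push B → (s3, xzx, BZ)
  read x, top B: go to s3, push B → (s3, zx, BZ)
  read z, top B: go to s4, push ε → (s4, x, Z)
  read x, top Z: go to s3, push ε → (s3, ε, ε)
All input consumed and the stack is empty.

Accept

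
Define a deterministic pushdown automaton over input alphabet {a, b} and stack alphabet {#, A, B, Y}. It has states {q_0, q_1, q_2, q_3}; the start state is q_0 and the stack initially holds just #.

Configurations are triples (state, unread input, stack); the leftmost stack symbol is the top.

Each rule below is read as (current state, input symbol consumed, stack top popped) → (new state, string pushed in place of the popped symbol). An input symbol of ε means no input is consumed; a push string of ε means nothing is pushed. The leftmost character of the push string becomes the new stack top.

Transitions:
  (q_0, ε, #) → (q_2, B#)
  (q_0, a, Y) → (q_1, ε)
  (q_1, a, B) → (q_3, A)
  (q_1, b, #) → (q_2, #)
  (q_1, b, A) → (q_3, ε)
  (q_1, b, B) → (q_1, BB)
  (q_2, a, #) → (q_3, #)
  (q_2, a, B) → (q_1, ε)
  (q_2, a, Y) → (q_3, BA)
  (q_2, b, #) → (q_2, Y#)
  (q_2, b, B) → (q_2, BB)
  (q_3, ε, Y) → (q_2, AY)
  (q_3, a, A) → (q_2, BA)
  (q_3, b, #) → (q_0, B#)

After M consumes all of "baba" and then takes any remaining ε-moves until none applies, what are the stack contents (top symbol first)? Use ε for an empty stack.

AB#

(q_0, baba, #)
  ε-move, top #: go to q_2, push B# → (q_2, baba, B#)
  read b, top B: go to q_2, push BB → (q_2, aba, BB#)
  read a, top B: go to q_1, push ε → (q_1, ba, B#)
  read b, top B: go to q_1, push BB → (q_1, a, BB#)
  read a, top B: go to q_3, push A → (q_3, ε, AB#)
All input consumed in state q_3 with stack AB#.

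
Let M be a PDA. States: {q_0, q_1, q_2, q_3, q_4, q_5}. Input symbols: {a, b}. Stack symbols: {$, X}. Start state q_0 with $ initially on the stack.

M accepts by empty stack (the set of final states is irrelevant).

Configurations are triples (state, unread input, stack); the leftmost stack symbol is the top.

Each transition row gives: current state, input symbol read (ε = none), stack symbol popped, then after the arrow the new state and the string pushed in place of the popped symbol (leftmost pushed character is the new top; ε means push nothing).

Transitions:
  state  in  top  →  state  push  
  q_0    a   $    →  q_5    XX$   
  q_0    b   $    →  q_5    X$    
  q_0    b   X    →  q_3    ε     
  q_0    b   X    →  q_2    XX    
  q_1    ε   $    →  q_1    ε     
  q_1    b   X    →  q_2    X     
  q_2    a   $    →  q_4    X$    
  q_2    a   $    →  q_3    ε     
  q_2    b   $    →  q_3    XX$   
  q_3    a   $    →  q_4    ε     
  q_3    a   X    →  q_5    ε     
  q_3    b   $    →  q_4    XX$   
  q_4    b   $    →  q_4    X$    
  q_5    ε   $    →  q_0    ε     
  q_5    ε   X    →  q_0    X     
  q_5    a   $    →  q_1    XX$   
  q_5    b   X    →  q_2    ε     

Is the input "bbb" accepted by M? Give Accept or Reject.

No computation consumes all input and empties the stack.

Reject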